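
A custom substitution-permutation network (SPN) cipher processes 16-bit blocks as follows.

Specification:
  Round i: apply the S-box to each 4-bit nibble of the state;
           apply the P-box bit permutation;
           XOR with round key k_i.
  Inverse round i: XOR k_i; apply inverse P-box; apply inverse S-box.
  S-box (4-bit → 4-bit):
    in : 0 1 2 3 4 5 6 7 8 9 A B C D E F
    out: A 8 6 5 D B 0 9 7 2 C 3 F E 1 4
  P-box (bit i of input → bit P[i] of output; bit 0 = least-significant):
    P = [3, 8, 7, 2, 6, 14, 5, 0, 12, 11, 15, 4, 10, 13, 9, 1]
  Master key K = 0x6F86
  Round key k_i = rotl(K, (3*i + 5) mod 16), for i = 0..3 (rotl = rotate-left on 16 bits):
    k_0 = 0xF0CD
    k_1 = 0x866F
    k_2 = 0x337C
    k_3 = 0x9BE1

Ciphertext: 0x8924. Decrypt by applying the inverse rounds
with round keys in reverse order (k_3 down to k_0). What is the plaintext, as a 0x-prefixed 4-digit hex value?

0xBF1E

s_0 = ciphertext = 0x8924
s_1 = InvRound(s_0, k_3) = 0xFE7A
s_2 = InvRound(s_1, k_2) = 0x7290
s_3 = InvRound(s_2, k_1) = 0x54C4
s_4 = InvRound(s_3, k_0) = 0xBF1E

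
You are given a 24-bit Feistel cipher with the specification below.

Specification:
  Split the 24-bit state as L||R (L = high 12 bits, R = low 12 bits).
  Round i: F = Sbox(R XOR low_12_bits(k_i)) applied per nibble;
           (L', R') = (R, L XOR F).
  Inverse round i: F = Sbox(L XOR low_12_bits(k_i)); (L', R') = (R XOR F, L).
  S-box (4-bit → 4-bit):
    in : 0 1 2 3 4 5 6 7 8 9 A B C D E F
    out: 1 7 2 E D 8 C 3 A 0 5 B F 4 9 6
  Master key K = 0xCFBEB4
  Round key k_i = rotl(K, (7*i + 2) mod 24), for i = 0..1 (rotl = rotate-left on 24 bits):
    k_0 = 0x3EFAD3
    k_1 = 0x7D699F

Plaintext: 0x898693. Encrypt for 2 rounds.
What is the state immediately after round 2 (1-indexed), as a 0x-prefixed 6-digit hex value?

s_0 = plaintext = 0x898693
s_1 = Round(s_0, k_0) = 0x693749
s_2 = Round(s_1, k_1) = 0x749FDF

0x749FDF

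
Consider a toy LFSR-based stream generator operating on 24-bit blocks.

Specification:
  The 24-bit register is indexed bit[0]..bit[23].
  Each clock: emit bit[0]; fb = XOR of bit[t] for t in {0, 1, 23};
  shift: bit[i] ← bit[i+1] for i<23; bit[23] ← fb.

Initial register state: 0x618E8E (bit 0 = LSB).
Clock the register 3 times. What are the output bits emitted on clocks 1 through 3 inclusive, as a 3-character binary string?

011

reg_0 = 0x618E8E
clock 1: out=0, reg = 0xB0C747
clock 2: out=1, reg = 0xD863A3
clock 3: out=1, reg = 0xEC31D1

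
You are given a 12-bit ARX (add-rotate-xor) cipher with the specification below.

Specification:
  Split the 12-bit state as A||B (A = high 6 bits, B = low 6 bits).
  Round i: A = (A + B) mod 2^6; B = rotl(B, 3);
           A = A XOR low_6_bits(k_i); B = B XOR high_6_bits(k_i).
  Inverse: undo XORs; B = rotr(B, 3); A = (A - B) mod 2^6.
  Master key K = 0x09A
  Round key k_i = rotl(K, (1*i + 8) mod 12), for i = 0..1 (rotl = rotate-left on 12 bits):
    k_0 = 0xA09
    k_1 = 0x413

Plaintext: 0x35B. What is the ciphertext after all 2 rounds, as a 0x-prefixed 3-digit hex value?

s_0 = plaintext = 0x35B
s_1 = Round(s_0, k_0) = 0x873
s_2 = Round(s_1, k_1) = 0x1CE

0x1CE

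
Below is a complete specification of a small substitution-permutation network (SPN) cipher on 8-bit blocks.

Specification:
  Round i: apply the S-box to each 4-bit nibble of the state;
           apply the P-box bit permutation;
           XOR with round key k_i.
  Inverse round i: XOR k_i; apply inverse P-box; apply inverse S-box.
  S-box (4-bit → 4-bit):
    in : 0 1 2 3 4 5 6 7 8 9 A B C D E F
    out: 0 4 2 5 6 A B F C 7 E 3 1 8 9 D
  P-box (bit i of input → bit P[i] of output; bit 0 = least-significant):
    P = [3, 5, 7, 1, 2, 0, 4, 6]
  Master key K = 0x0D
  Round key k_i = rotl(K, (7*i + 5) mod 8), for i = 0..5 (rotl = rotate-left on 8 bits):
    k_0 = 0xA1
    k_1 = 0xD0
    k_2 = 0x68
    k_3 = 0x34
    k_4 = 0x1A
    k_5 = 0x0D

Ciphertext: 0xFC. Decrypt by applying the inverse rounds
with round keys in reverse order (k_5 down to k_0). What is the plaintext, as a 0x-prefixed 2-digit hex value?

s_0 = ciphertext = 0xFC
s_1 = InvRound(s_0, k_5) = 0xA4
s_2 = InvRound(s_1, k_4) = 0x37
s_3 = InvRound(s_2, k_3) = 0x2D
s_4 = InvRound(s_3, k_2) = 0x60
s_5 = InvRound(s_4, k_1) = 0x14
s_6 = InvRound(s_5, k_0) = 0x94

0x94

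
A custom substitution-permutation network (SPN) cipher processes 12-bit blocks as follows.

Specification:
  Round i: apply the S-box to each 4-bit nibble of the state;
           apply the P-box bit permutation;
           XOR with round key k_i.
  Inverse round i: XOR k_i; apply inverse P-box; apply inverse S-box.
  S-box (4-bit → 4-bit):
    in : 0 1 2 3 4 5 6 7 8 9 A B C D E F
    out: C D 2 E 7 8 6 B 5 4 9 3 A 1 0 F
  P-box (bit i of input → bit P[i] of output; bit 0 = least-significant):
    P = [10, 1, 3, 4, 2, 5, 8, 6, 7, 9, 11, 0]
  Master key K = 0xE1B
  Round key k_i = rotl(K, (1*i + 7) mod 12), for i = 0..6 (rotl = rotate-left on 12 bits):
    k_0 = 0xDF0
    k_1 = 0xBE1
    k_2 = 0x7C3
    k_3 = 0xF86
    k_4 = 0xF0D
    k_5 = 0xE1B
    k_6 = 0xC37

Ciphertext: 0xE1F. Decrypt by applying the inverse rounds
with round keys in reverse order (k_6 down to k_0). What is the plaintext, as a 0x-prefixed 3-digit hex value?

0x2C9

s_0 = ciphertext = 0xE1F
s_1 = InvRound(s_0, k_6) = 0x229
s_2 = InvRound(s_1, k_5) = 0x927
s_3 = InvRound(s_2, k_4) = 0x224
s_4 = InvRound(s_3, k_3) = 0x86B
s_5 = InvRound(s_4, k_2) = 0x468
s_6 = InvRound(s_5, k_1) = 0xF98
s_7 = InvRound(s_6, k_0) = 0x2C9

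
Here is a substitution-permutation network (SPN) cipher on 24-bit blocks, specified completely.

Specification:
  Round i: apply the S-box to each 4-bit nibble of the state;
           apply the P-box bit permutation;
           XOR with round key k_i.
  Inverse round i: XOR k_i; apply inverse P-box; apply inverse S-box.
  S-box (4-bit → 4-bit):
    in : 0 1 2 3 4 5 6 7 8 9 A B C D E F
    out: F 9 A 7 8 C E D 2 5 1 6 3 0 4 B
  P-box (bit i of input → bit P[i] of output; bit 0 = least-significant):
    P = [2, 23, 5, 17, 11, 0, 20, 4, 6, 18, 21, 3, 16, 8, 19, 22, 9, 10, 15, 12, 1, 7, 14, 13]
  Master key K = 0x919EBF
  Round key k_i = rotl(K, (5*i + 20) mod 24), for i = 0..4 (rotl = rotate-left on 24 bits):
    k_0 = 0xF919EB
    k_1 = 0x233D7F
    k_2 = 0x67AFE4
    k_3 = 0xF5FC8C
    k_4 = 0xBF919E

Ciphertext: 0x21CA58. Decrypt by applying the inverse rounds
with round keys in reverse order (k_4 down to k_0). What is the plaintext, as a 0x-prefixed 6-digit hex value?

s_0 = ciphertext = 0x21CA58
s_1 = InvRound(s_0, k_4) = 0x31BC9F
s_2 = InvRound(s_1, k_3) = 0x9D4828
s_3 = InvRound(s_2, k_2) = 0x6367EF
s_4 = InvRound(s_3, k_1) = 0xB14D1D
s_5 = InvRound(s_4, k_0) = 0x325A49

0x325A49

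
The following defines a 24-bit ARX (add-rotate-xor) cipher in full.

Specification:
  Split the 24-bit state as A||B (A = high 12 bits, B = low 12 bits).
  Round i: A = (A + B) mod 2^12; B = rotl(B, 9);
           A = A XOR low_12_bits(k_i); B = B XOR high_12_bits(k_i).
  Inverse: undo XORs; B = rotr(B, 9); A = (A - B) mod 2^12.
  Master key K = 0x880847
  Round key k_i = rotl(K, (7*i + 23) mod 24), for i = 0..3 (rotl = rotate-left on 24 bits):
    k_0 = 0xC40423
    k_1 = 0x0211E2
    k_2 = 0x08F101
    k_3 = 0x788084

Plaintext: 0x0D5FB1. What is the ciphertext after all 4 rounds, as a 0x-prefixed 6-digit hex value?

s_0 = plaintext = 0x0D5FB1
s_1 = Round(s_0, k_0) = 0x4A5FB6
s_2 = Round(s_1, k_1) = 0x5B9DD7
s_3 = Round(s_2, k_2) = 0x291F35
s_4 = Round(s_3, k_3) = 0x142C6E

0x142C6E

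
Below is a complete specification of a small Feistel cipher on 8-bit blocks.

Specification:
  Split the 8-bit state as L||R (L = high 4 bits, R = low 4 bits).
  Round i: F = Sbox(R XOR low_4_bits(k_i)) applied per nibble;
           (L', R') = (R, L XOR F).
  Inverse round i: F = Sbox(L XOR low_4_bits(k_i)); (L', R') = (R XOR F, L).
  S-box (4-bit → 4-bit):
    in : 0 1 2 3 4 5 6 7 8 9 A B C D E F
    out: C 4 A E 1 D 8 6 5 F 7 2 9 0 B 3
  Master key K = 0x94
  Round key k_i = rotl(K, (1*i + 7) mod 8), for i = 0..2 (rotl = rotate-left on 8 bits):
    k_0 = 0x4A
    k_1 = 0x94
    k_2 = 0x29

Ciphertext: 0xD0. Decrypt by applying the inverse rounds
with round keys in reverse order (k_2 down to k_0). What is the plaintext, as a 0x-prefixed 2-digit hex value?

0x60

s_0 = ciphertext = 0xD0
s_1 = InvRound(s_0, k_2) = 0x1D
s_2 = InvRound(s_1, k_1) = 0x01
s_3 = InvRound(s_2, k_0) = 0x60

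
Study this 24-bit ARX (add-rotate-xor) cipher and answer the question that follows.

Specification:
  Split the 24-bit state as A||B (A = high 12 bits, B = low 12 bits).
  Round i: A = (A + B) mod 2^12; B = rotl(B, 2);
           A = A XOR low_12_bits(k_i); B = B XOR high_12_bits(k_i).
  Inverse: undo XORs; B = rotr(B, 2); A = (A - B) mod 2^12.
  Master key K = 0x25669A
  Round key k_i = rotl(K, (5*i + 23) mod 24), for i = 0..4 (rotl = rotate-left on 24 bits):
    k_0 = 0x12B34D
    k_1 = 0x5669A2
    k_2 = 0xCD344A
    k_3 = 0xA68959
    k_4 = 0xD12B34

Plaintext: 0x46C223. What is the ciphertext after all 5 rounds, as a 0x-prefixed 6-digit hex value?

s_0 = plaintext = 0x46C223
s_1 = Round(s_0, k_0) = 0x5C29A7
s_2 = Round(s_1, k_1) = 0x6CB3F8
s_3 = Round(s_2, k_2) = 0xE89333
s_4 = Round(s_3, k_3) = 0x8E56A4
s_5 = Round(s_4, k_4) = 0x4BD783

0x4BD783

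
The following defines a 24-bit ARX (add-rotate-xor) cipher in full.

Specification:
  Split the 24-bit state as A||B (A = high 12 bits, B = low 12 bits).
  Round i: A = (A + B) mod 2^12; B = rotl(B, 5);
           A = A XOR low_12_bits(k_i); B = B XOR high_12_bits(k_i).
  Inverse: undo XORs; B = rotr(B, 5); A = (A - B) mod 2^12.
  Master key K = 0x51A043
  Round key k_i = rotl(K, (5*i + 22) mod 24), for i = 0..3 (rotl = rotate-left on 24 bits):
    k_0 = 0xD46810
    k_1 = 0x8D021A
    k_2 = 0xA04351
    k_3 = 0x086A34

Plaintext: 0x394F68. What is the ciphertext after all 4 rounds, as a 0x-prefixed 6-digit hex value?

s_0 = plaintext = 0x394F68
s_1 = Round(s_0, k_0) = 0xAEC058
s_2 = Round(s_1, k_1) = 0x95E3D0
s_3 = Round(s_2, k_2) = 0xE7F003
s_4 = Round(s_3, k_3) = 0x4B60E6

0x4B60E6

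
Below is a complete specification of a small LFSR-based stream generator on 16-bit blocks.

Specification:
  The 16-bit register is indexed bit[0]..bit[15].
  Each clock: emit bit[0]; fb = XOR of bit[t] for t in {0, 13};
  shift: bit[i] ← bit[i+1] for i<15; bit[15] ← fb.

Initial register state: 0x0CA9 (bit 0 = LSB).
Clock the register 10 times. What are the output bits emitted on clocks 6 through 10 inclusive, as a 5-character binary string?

10100

reg_0 = 0x0CA9
clock 1: out=1, reg = 0x8654
clock 2: out=0, reg = 0x432A
clock 3: out=0, reg = 0x2195
clock 4: out=1, reg = 0x10CA
clock 5: out=0, reg = 0x0865
clock 6: out=1, reg = 0x8432
clock 7: out=0, reg = 0x4219
clock 8: out=1, reg = 0xA10C
clock 9: out=0, reg = 0xD086
clock 10: out=0, reg = 0x6843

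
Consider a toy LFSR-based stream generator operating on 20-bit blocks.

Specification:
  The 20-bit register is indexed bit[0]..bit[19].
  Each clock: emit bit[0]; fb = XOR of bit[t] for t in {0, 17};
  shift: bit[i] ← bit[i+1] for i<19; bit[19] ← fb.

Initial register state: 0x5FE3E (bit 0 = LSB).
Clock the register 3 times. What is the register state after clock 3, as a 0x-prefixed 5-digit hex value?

reg_0 = 0x5FE3E
clock 1: out=0, reg = 0x2FF1F
clock 2: out=1, reg = 0x17F8F
clock 3: out=1, reg = 0x8BFC7

0x8BFC7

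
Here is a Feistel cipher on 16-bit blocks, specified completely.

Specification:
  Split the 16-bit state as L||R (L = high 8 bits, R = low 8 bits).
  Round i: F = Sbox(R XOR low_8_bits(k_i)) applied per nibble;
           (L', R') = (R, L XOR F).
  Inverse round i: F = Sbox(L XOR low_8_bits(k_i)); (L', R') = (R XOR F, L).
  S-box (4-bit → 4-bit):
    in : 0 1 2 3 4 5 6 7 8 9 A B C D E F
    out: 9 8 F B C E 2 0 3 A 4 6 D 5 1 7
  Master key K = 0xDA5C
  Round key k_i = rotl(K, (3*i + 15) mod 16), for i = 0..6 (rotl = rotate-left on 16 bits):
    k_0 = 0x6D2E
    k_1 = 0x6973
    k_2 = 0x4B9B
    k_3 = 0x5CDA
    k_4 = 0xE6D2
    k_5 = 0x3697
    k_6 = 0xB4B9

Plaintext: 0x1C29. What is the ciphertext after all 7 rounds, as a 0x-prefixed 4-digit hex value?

0x2293

s_0 = plaintext = 0x1C29
s_1 = Round(s_0, k_0) = 0x298C
s_2 = Round(s_1, k_1) = 0x8C5E
s_3 = Round(s_2, k_2) = 0x5E52
s_4 = Round(s_3, k_3) = 0x526D
s_5 = Round(s_4, k_4) = 0x6D35
s_6 = Round(s_5, k_5) = 0x3522
s_7 = Round(s_6, k_6) = 0x2293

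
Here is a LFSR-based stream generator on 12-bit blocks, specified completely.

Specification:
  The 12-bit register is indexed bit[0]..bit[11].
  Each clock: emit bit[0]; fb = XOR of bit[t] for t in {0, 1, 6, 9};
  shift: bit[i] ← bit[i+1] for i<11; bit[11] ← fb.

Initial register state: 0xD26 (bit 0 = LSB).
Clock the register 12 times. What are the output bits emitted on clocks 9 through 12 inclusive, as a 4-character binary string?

1011

reg_0 = 0xD26
clock 1: out=0, reg = 0xE93
clock 2: out=1, reg = 0xF49
clock 3: out=1, reg = 0xFA4
clock 4: out=0, reg = 0xFD2
clock 5: out=0, reg = 0xFE9
clock 6: out=1, reg = 0xFF4
clock 7: out=0, reg = 0x7FA
clock 8: out=0, reg = 0xBFD
clock 9: out=1, reg = 0xDFE
clock 10: out=0, reg = 0x6FF
clock 11: out=1, reg = 0x37F
clock 12: out=1, reg = 0x1BF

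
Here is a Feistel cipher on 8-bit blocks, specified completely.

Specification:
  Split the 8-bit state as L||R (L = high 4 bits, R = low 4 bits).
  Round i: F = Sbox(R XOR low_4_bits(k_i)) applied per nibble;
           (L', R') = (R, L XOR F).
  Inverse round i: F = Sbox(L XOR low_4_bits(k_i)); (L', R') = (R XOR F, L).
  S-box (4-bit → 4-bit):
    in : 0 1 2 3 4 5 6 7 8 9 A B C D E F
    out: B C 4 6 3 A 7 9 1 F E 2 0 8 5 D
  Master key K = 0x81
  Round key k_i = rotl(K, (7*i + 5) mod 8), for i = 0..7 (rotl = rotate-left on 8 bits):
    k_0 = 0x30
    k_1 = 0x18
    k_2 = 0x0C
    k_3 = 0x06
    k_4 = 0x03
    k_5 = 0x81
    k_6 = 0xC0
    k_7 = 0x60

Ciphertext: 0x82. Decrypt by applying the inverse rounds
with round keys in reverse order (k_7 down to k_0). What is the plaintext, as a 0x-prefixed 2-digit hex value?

s_0 = ciphertext = 0x82
s_1 = InvRound(s_0, k_7) = 0x38
s_2 = InvRound(s_1, k_6) = 0xE3
s_3 = InvRound(s_2, k_5) = 0xEE
s_4 = InvRound(s_3, k_4) = 0x6E
s_5 = InvRound(s_4, k_3) = 0x56
s_6 = InvRound(s_5, k_2) = 0x95
s_7 = InvRound(s_6, k_1) = 0x99
s_8 = InvRound(s_7, k_0) = 0x69

0x69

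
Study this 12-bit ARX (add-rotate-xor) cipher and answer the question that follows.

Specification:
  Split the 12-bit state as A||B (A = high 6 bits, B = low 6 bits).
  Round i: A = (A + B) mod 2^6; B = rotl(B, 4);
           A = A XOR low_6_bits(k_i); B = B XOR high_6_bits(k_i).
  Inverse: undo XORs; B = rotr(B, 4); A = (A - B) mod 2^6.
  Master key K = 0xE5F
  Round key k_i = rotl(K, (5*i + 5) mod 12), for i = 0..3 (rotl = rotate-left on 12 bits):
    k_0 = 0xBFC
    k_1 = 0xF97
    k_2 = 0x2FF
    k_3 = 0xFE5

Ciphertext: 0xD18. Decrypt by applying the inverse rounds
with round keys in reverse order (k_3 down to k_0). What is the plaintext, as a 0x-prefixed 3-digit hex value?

0x284

s_0 = ciphertext = 0xD18
s_1 = InvRound(s_0, k_3) = 0xCDE
s_2 = InvRound(s_1, k_2) = 0xDD5
s_3 = InvRound(s_2, k_1) = 0xCAE
s_4 = InvRound(s_3, k_0) = 0x284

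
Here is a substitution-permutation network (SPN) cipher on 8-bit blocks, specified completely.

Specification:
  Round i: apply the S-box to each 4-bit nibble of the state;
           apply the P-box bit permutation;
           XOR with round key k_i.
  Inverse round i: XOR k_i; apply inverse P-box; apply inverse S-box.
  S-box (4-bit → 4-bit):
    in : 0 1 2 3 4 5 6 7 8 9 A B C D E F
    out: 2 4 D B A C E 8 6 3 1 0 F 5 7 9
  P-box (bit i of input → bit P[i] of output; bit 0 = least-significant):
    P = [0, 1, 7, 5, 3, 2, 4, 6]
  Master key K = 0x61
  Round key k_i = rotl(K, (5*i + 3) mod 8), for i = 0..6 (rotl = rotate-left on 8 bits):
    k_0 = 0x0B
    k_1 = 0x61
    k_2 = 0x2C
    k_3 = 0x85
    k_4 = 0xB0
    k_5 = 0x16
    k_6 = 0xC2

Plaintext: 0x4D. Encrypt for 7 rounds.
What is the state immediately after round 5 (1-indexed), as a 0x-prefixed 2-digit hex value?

0x1B

s_0 = plaintext = 0x4D
s_1 = Round(s_0, k_0) = 0xCE
s_2 = Round(s_1, k_1) = 0xBE
s_3 = Round(s_2, k_2) = 0xAF
s_4 = Round(s_3, k_3) = 0xAC
s_5 = Round(s_4, k_4) = 0x1B
s_6 = Round(s_5, k_5) = 0x06
s_7 = Round(s_6, k_6) = 0x64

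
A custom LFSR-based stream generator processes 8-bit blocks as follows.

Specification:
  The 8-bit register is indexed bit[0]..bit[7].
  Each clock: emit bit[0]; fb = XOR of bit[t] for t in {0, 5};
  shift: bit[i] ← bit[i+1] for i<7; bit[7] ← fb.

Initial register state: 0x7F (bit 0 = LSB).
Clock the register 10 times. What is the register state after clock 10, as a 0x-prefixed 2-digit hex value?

reg_0 = 0x7F
clock 1: out=1, reg = 0x3F
clock 2: out=1, reg = 0x1F
clock 3: out=1, reg = 0x8F
clock 4: out=1, reg = 0xC7
clock 5: out=1, reg = 0xE3
clock 6: out=1, reg = 0x71
clock 7: out=1, reg = 0x38
clock 8: out=0, reg = 0x9C
clock 9: out=0, reg = 0x4E
clock 10: out=0, reg = 0x27

0x27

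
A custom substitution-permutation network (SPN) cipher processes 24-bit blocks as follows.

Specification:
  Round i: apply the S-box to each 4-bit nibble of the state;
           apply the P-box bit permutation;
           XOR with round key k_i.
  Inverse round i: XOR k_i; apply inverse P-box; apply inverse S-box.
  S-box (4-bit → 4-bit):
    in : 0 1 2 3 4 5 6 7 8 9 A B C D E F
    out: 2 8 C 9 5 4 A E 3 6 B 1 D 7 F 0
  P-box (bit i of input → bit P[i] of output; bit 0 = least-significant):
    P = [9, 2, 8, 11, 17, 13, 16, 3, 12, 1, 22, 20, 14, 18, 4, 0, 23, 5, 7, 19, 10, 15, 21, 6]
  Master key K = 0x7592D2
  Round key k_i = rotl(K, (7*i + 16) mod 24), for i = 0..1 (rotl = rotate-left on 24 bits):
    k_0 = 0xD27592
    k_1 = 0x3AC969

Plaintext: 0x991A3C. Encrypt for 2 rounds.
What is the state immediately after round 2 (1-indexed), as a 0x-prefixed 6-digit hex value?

s_0 = plaintext = 0x991A3C
s_1 = Round(s_0, k_0) = 0xE0EE39
s_2 = Round(s_1, k_1) = 0x4C1C16

0x4C1C16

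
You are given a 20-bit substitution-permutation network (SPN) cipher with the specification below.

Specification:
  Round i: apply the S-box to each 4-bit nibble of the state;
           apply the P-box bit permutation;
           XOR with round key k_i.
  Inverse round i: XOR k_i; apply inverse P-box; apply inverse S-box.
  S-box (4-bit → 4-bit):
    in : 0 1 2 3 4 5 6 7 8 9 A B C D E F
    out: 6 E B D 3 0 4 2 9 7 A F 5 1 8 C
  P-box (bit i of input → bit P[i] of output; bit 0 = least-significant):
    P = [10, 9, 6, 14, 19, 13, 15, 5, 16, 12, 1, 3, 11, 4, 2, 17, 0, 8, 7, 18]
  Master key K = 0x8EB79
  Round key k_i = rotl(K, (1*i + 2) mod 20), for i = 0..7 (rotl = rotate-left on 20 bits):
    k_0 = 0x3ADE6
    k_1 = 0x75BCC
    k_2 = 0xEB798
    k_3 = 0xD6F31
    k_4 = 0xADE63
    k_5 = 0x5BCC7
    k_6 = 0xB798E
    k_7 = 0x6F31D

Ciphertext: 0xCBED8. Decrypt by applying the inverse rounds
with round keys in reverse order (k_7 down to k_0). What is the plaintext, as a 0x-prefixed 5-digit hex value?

0xD2B79

s_0 = ciphertext = 0xCBED8
s_1 = InvRound(s_0, k_7) = 0x935D3
s_2 = InvRound(s_1, k_6) = 0xDBE53
s_3 = InvRound(s_2, k_5) = 0x605D7
s_4 = InvRound(s_3, k_4) = 0x1973A
s_5 = InvRound(s_4, k_3) = 0x8D19E
s_6 = InvRound(s_5, k_2) = 0xEF672
s_7 = InvRound(s_6, k_1) = 0x093BD
s_8 = InvRound(s_7, k_0) = 0xD2B79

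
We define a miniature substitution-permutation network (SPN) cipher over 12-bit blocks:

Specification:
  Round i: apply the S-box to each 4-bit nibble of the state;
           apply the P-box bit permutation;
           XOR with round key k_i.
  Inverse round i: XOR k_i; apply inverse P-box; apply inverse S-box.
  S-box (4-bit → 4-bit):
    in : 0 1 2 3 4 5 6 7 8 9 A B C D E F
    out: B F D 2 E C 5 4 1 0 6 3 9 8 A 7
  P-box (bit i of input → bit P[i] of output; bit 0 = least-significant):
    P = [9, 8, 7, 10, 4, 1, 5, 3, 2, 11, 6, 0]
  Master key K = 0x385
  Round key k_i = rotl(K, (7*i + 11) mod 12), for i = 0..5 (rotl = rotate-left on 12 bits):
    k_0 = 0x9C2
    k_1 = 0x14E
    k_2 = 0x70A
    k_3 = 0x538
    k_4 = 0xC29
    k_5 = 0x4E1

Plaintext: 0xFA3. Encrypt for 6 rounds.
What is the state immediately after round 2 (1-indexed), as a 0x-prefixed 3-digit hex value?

0xCE9

s_0 = plaintext = 0xFA3
s_1 = Round(s_0, k_0) = 0x0A4
s_2 = Round(s_1, k_1) = 0xCE9
s_3 = Round(s_2, k_2) = 0x705
s_4 = Round(s_3, k_3) = 0x1E2
s_5 = Round(s_4, k_4) = 0x2E6
s_6 = Round(s_5, k_5) = 0x62E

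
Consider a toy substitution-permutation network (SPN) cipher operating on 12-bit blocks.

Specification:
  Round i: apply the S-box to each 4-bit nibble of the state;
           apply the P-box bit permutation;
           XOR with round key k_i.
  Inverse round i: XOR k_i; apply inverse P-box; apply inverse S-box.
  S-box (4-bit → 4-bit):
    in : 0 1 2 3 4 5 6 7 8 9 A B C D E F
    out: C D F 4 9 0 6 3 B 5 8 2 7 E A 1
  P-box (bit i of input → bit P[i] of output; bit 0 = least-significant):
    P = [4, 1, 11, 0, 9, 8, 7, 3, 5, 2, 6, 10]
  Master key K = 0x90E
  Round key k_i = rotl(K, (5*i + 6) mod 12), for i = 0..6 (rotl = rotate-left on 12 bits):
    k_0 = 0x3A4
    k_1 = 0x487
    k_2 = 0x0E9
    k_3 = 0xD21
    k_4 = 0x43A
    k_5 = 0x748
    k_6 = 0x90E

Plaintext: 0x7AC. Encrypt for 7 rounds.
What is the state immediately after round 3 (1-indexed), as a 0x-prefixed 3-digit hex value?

s_0 = plaintext = 0x7AC
s_1 = Round(s_0, k_0) = 0xB9A
s_2 = Round(s_1, k_1) = 0x602
s_3 = Round(s_2, k_2) = 0x836
s_4 = Round(s_3, k_3) = 0x187
s_5 = Round(s_4, k_4) = 0x340
s_6 = Round(s_5, k_5) = 0xD01
s_7 = Round(s_6, k_6) = 0x5D3

0x836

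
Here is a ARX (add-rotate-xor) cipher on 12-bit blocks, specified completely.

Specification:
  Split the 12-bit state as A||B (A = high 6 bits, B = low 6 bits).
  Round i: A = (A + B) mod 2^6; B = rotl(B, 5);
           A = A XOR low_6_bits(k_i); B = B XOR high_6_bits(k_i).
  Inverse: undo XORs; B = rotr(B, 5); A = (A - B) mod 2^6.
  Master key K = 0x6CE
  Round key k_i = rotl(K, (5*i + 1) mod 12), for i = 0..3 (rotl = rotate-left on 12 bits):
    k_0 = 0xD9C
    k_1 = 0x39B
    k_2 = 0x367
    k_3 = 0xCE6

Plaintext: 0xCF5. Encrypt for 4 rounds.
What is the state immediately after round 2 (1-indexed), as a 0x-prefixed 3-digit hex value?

0x6C8

s_0 = plaintext = 0xCF5
s_1 = Round(s_0, k_0) = 0xD0C
s_2 = Round(s_1, k_1) = 0x6C8
s_3 = Round(s_2, k_2) = 0x109
s_4 = Round(s_3, k_3) = 0xAD7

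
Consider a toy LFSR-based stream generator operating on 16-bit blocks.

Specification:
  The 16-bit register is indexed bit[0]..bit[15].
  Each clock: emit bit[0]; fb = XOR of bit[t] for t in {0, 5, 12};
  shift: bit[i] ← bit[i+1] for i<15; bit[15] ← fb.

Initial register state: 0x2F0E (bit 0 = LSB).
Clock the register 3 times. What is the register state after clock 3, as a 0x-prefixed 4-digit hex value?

reg_0 = 0x2F0E
clock 1: out=0, reg = 0x1787
clock 2: out=1, reg = 0x0BC3
clock 3: out=1, reg = 0x85E1

0x85E1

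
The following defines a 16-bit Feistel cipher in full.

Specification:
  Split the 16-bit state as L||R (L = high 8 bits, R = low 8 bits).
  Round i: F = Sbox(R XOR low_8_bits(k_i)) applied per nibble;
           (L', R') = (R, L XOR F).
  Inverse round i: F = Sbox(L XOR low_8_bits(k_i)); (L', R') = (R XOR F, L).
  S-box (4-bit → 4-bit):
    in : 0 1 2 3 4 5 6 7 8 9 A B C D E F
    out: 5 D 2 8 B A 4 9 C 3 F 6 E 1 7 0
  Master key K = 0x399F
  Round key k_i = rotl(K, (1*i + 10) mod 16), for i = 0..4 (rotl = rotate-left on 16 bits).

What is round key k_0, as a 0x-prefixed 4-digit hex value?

0x7CE6

K = 0x399F
k_0 = rotl(K, (1*0+10) mod 16) = rotl(K, 10) = 0x7CE6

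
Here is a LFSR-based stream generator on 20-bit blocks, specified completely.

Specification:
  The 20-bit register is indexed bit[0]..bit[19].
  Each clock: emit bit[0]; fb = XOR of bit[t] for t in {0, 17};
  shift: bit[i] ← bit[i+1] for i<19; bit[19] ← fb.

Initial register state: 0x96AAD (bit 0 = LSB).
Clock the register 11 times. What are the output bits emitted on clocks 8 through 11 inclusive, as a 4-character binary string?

1010

reg_0 = 0x96AAD
clock 1: out=1, reg = 0xCB556
clock 2: out=0, reg = 0x65AAB
clock 3: out=1, reg = 0x32D55
clock 4: out=1, reg = 0x196AA
clock 5: out=0, reg = 0x0CB55
clock 6: out=1, reg = 0x865AA
clock 7: out=0, reg = 0x432D5
clock 8: out=1, reg = 0xA196A
clock 9: out=0, reg = 0xD0CB5
clock 10: out=1, reg = 0xE865A
clock 11: out=0, reg = 0xF432D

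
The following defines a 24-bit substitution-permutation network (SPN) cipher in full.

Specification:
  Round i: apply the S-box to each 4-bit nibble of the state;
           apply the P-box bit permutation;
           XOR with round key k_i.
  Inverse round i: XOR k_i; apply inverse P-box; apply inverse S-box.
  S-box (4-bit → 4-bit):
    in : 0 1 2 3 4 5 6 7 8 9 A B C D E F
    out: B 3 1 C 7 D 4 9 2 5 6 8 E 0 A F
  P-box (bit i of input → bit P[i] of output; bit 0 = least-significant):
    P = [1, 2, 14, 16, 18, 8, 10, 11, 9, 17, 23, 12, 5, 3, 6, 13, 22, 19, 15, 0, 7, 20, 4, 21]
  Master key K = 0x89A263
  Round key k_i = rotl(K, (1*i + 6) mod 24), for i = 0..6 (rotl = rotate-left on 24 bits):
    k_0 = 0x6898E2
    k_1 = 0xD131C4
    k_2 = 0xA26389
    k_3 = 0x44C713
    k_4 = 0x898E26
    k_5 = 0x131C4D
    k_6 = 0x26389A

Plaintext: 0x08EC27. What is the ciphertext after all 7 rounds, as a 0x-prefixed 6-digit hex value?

s_0 = plaintext = 0x08EC27
s_1 = Round(s_0, k_0) = 0xD7A868
s_2 = Round(s_1, k_1) = 0x933589
s_3 = Round(s_2, k_2) = 0x22905A
s_4 = Round(s_3, k_3) = 0x0299F7
s_5 = Round(s_4, k_4) = 0x7C81C4
s_6 = Round(s_5, k_5) = 0x39D3C2
s_7 = Round(s_6, k_6) = 0xC6A588

0xC6A588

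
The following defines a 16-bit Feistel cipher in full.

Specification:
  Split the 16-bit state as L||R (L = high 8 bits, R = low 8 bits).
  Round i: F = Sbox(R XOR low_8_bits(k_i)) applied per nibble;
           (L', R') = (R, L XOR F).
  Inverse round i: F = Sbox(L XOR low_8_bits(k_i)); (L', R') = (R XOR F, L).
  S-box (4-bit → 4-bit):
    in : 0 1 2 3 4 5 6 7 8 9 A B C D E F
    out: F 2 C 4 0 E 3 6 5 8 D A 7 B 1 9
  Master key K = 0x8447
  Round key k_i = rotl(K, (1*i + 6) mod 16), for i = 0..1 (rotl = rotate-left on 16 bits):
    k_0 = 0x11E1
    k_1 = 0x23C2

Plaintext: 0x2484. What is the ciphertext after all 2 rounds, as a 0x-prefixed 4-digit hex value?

s_0 = plaintext = 0x2484
s_1 = Round(s_0, k_0) = 0x841A
s_2 = Round(s_1, k_1) = 0x1A31

0x1A31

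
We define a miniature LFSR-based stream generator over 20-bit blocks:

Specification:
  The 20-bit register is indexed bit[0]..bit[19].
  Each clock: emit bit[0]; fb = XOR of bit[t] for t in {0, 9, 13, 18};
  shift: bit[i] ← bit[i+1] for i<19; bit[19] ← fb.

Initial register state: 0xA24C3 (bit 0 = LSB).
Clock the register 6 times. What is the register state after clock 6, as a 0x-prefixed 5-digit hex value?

reg_0 = 0xA24C3
clock 1: out=1, reg = 0x51261
clock 2: out=1, reg = 0xA8930
clock 3: out=0, reg = 0x54498
clock 4: out=0, reg = 0xAA24C
clock 5: out=0, reg = 0x55126
clock 6: out=0, reg = 0xAA893

0xAA893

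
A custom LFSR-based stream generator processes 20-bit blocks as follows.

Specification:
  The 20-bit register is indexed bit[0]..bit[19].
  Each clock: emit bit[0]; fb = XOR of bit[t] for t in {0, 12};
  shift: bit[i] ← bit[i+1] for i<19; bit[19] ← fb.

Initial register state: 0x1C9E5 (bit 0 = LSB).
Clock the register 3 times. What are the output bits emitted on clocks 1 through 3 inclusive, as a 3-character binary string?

reg_0 = 0x1C9E5
clock 1: out=1, reg = 0x8E4F2
clock 2: out=0, reg = 0x47279
clock 3: out=1, reg = 0x2393C

101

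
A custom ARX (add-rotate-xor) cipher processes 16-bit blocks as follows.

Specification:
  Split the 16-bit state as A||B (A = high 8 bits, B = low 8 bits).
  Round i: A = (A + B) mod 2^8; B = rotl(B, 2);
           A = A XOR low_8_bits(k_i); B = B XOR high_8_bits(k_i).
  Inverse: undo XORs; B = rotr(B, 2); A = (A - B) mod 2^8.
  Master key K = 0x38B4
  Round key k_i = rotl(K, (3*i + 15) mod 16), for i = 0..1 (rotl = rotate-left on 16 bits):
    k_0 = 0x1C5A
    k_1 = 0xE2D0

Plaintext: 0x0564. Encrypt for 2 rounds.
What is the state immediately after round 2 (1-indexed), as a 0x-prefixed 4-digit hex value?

s_0 = plaintext = 0x0564
s_1 = Round(s_0, k_0) = 0x338D
s_2 = Round(s_1, k_1) = 0x10D4

0x10D4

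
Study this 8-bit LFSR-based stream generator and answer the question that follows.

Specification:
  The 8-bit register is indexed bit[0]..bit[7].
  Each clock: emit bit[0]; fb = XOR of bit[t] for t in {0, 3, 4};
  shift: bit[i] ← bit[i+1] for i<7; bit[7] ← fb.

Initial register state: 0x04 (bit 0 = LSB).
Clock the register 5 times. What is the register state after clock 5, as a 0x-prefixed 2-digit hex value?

0x20

reg_0 = 0x04
clock 1: out=0, reg = 0x02
clock 2: out=0, reg = 0x01
clock 3: out=1, reg = 0x80
clock 4: out=0, reg = 0x40
clock 5: out=0, reg = 0x20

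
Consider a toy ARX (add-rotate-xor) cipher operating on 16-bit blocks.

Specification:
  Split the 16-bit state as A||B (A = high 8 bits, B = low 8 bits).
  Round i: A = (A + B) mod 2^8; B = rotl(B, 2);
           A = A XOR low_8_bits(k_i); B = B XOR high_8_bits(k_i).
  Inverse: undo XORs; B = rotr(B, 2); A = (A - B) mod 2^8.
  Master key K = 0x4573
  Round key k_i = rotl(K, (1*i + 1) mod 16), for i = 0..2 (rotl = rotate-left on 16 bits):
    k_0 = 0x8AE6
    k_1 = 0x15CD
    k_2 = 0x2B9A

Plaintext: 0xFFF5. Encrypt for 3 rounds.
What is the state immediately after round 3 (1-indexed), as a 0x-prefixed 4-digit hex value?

s_0 = plaintext = 0xFFF5
s_1 = Round(s_0, k_0) = 0x125D
s_2 = Round(s_1, k_1) = 0xA260
s_3 = Round(s_2, k_2) = 0x98AA

0x98AA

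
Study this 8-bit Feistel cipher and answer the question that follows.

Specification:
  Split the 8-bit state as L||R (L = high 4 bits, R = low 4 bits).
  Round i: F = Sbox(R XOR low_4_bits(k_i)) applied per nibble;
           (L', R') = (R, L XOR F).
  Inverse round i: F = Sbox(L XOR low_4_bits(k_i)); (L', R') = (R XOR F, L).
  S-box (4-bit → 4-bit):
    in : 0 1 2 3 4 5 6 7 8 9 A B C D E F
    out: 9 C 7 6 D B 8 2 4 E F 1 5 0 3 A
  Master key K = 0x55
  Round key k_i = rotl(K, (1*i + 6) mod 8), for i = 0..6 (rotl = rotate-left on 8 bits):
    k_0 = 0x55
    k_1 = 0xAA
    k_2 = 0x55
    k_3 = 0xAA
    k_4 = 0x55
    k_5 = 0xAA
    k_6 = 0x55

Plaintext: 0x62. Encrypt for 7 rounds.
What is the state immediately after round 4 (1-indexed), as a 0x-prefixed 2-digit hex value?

s_0 = plaintext = 0x62
s_1 = Round(s_0, k_0) = 0x24
s_2 = Round(s_1, k_1) = 0x41
s_3 = Round(s_2, k_2) = 0x19
s_4 = Round(s_3, k_3) = 0x97
s_5 = Round(s_4, k_4) = 0x7E
s_6 = Round(s_5, k_5) = 0xEA
s_7 = Round(s_6, k_6) = 0xA4

0x97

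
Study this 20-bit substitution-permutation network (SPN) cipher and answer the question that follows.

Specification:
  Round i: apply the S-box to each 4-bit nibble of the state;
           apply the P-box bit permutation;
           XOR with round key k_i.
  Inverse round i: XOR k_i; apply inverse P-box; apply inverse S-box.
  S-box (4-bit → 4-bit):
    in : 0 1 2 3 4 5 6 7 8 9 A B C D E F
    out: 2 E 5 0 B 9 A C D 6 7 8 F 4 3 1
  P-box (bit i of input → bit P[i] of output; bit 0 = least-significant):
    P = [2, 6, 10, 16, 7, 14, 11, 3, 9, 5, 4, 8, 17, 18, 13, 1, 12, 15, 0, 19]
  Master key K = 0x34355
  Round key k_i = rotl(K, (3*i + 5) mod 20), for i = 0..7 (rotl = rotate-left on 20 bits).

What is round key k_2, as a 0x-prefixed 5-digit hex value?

0xAA9A1

K = 0x34355
k_0 = rotl(K, (3*0+5) mod 20) = rotl(K, 5) = 0x86AA6
k_1 = rotl(K, (3*1+5) mod 20) = rotl(K, 8) = 0x35534
k_2 = rotl(K, (3*2+5) mod 20) = rotl(K, 11) = 0xAA9A1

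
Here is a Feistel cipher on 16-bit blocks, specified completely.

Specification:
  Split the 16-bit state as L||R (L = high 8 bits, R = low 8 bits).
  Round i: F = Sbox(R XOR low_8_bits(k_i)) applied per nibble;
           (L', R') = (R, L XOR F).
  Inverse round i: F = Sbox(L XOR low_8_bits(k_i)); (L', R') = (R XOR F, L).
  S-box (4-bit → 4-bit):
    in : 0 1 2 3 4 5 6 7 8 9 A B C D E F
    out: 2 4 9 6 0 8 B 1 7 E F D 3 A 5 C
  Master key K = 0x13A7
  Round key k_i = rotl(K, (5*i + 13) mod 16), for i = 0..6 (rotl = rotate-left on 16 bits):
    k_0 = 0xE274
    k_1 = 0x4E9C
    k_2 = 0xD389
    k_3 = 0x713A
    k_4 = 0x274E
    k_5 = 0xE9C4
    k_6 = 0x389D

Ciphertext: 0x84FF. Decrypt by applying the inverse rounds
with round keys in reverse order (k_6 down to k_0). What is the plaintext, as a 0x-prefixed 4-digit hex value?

0xB9C4

s_0 = ciphertext = 0x84FF
s_1 = InvRound(s_0, k_6) = 0xB184
s_2 = InvRound(s_1, k_5) = 0x9CB1
s_3 = InvRound(s_2, k_4) = 0x189C
s_4 = InvRound(s_3, k_3) = 0x0518
s_5 = InvRound(s_4, k_2) = 0x6B05
s_6 = InvRound(s_5, k_1) = 0xC46B
s_7 = InvRound(s_6, k_0) = 0xB9C4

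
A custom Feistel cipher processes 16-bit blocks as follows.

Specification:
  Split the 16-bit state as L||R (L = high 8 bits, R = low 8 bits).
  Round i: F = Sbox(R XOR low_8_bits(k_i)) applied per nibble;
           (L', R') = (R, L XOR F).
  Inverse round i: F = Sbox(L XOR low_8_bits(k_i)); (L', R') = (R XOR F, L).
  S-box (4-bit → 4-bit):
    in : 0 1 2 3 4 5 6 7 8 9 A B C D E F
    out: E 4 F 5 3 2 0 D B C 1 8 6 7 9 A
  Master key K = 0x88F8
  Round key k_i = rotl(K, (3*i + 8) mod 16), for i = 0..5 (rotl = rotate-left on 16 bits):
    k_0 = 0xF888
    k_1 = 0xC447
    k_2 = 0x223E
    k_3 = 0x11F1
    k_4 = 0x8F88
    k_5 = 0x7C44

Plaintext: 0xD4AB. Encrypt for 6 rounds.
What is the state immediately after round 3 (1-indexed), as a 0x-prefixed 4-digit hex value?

0xABE3

s_0 = plaintext = 0xD4AB
s_1 = Round(s_0, k_0) = 0xAB21
s_2 = Round(s_1, k_1) = 0x21AB
s_3 = Round(s_2, k_2) = 0xABE3
s_4 = Round(s_3, k_3) = 0xE3E4
s_5 = Round(s_4, k_4) = 0xE4E5
s_6 = Round(s_5, k_5) = 0xE5F0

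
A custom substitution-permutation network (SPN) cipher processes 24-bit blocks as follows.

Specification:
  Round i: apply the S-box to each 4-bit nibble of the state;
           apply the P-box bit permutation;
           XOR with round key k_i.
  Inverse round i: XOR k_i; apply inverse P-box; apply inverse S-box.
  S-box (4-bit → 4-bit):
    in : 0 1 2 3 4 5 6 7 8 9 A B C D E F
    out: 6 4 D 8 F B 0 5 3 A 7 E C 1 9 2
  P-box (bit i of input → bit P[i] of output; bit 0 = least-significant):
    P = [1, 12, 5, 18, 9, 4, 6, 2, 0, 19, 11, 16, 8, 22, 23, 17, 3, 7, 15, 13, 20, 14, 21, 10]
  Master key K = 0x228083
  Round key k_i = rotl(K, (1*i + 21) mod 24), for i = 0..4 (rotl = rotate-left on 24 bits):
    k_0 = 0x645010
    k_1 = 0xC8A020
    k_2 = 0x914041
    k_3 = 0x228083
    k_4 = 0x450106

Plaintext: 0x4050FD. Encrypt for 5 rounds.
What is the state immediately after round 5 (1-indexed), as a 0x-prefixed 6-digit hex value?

s_0 = plaintext = 0x4050FD
s_1 = Round(s_0, k_0) = 0x1E9D82
s_2 = Round(s_1, k_1) = 0xAE821B
s_3 = Round(s_2, k_2) = 0xE43928
s_4 = Round(s_3, k_3) = 0x39364D
s_5 = Round(s_4, k_4) = 0x4727D0

0x4727D0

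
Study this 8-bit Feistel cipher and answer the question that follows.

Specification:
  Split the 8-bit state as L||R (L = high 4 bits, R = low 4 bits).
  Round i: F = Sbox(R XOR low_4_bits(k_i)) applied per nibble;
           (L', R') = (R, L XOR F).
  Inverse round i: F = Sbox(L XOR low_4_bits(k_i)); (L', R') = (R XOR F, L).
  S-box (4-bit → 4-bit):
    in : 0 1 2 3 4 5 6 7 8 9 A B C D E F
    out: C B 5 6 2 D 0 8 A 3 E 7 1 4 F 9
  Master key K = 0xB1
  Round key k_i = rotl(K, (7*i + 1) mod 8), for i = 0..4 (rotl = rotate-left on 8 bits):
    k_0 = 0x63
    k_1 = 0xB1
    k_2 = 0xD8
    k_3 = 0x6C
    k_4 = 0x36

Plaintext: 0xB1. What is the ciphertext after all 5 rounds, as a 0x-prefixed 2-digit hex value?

0x79

s_0 = plaintext = 0xB1
s_1 = Round(s_0, k_0) = 0x1E
s_2 = Round(s_1, k_1) = 0xE8
s_3 = Round(s_2, k_2) = 0x82
s_4 = Round(s_3, k_3) = 0x27
s_5 = Round(s_4, k_4) = 0x79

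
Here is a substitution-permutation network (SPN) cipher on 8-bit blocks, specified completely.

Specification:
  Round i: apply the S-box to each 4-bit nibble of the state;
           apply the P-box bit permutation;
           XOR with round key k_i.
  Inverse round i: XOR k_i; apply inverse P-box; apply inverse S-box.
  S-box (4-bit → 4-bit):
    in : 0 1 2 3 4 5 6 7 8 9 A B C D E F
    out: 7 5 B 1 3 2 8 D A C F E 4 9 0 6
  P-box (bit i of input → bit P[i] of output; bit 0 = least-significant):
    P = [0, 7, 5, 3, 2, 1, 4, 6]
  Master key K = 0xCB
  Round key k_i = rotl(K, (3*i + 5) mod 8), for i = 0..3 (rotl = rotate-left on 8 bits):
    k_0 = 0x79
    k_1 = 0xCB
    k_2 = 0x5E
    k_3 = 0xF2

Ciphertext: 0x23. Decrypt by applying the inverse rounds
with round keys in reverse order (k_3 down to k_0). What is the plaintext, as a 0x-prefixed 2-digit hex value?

s_0 = ciphertext = 0x23
s_1 = InvRound(s_0, k_3) = 0x94
s_2 = InvRound(s_1, k_2) = 0x88
s_3 = InvRound(s_2, k_1) = 0x83
s_4 = InvRound(s_3, k_0) = 0xBB

0xBB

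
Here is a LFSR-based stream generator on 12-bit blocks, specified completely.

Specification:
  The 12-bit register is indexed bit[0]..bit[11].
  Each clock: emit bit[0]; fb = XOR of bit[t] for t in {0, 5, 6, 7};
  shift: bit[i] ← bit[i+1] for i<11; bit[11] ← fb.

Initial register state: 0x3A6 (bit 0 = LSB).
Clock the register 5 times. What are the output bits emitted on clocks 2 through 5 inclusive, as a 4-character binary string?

1100

reg_0 = 0x3A6
clock 1: out=0, reg = 0x1D3
clock 2: out=1, reg = 0x8E9
clock 3: out=1, reg = 0x474
clock 4: out=0, reg = 0x23A
clock 5: out=0, reg = 0x91D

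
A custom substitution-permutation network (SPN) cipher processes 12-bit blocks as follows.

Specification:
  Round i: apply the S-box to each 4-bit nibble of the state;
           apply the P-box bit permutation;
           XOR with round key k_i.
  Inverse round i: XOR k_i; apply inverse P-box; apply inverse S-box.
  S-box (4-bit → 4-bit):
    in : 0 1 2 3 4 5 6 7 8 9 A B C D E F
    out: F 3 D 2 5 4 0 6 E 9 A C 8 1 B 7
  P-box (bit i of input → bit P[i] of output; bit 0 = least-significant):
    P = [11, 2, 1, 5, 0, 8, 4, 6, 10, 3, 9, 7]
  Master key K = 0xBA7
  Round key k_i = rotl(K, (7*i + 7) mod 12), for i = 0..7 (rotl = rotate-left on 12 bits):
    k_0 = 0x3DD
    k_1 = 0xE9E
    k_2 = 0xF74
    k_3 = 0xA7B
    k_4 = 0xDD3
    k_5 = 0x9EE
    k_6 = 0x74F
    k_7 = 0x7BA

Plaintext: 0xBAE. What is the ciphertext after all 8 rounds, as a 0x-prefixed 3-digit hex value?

s_0 = plaintext = 0xBAE
s_1 = Round(s_0, k_0) = 0x839
s_2 = Round(s_1, k_1) = 0x536
s_3 = Round(s_2, k_2) = 0xC74
s_4 = Round(s_3, k_3) = 0x3E9
s_5 = Round(s_4, k_4) = 0x4BA
s_6 = Round(s_5, k_5) = 0xF9A
s_7 = Round(s_6, k_6) = 0x122
s_8 = Round(s_7, k_7) = 0xBC1

0xBC1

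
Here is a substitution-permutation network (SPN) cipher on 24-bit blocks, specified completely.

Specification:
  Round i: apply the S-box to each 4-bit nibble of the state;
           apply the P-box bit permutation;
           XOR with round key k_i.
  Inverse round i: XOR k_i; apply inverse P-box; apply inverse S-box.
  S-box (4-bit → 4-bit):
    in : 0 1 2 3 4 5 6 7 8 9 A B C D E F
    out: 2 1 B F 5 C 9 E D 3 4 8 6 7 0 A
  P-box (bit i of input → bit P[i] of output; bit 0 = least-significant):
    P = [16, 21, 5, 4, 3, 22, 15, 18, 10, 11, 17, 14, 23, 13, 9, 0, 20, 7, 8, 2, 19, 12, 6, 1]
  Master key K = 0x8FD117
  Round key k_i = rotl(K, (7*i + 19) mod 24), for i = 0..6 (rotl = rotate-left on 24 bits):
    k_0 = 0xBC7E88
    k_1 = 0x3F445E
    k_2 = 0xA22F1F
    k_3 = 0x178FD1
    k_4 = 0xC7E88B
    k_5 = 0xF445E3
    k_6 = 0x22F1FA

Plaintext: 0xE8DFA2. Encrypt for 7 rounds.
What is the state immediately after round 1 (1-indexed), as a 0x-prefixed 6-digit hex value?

0x0D959C

s_0 = plaintext = 0xE8DFA2
s_1 = Round(s_0, k_0) = 0x0D959C
s_2 = Round(s_1, k_1) = 0xCD35F6
s_3 = Round(s_2, k_2) = 0x755CCE
s_4 = Round(s_3, k_3) = 0x551496
s_5 = Round(s_4, k_4) = 0x04EDD5
s_6 = Round(s_5, k_5) = 0xA6D8DB
s_7 = Round(s_6, k_6) = 0xF017A6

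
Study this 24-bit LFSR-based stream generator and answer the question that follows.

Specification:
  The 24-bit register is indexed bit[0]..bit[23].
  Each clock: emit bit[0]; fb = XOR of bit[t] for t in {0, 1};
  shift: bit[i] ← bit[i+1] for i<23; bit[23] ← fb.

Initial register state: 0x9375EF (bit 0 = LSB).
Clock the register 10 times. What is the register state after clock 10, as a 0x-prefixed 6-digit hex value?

0xC624DD

reg_0 = 0x9375EF
clock 1: out=1, reg = 0x49BAF7
clock 2: out=1, reg = 0x24DD7B
clock 3: out=1, reg = 0x126EBD
clock 4: out=1, reg = 0x89375E
clock 5: out=0, reg = 0xC49BAF
clock 6: out=1, reg = 0x624DD7
clock 7: out=1, reg = 0x3126EB
clock 8: out=1, reg = 0x189375
clock 9: out=1, reg = 0x8C49BA
clock 10: out=0, reg = 0xC624DD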